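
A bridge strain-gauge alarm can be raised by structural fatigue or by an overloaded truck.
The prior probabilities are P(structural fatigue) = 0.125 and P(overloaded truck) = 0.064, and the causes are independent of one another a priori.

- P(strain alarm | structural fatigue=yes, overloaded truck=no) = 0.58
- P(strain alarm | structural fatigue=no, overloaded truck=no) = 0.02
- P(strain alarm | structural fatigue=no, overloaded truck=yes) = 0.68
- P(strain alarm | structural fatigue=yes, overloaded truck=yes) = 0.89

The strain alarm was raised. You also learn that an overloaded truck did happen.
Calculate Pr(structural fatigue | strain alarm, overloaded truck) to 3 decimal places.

Pr(structural fatigue | strain alarm, overloaded truck) ≈ 0.158

Sum P(strain alarm|·) weighted by the priors over both values of structural fatigue:
  P(strain alarm | overloaded truck) = 0.68·0.875 + 0.89·0.125
        = 0.595000 + 0.111250 = 0.706250
Configurations with structural fatigue contribute 0.111250, so
  P(structural fatigue | strain alarm, overloaded truck) = 0.111250 / 0.706250 ≈ 0.158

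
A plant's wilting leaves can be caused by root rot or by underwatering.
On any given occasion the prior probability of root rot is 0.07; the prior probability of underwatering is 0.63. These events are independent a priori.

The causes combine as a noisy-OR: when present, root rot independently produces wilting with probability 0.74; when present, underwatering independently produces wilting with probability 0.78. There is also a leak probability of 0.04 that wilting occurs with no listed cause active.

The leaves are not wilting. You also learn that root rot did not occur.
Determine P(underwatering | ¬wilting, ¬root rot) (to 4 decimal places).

Under noisy-OR, P(wilting | causes) = 1 − (1−0.04)·∏(1−qᵢ) over the active causes.
Numerator (weight on configurations with underwatering): 0.2112×0.63 = 0.133056
The normalizing constant is 0.96×0.37 + 0.2112×0.63 = 0.488256
Posterior = 0.133056 / 0.488256 ≈ 0.2725

P(underwatering | ¬wilting, ¬root rot) ≈ 0.2725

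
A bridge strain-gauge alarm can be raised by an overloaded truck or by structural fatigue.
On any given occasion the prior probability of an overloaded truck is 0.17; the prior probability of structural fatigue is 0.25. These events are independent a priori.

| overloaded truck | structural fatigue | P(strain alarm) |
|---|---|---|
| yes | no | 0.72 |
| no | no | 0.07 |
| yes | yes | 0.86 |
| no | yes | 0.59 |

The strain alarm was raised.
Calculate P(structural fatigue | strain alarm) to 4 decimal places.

P(structural fatigue | strain alarm) ≈ 0.5401

P(strain alarm) = 0.07*0.83*0.75 + 0.59*0.83*0.25 + 0.72*0.17*0.75 + 0.86*0.17*0.25 = 0.043575 + 0.122425 + 0.091800 + 0.036550 = 0.294350
The structural fatigue-present share is 0.122425 + 0.036550 = 0.158975.
So P(structural fatigue | strain alarm) = 0.158975/0.294350 ≈ 0.5401.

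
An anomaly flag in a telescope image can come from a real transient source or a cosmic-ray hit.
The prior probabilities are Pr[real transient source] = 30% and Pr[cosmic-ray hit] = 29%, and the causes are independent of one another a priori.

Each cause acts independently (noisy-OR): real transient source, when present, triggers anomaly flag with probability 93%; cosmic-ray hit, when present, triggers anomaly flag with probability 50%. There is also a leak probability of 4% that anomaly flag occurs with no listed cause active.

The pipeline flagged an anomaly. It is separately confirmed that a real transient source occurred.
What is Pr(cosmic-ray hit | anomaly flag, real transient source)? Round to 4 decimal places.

Pr(cosmic-ray hit | anomaly flag, real transient source) ≈ 0.2973

Under noisy-OR, P(anomaly flag | causes) = 1 − (1−0.04)·∏(1−qᵢ) over the active causes.
Enumerate both values of cosmic-ray hit and weight by the priors:
  P(anomaly flag | real transient source) = 0.9328×0.71 + 0.9664×0.29
        = 0.662288 + 0.280256 = 0.942544
Configurations with cosmic-ray hit contribute 0.280256, so
  P(cosmic-ray hit | anomaly flag, real transient source) = 0.280256 / 0.942544 ≈ 0.2973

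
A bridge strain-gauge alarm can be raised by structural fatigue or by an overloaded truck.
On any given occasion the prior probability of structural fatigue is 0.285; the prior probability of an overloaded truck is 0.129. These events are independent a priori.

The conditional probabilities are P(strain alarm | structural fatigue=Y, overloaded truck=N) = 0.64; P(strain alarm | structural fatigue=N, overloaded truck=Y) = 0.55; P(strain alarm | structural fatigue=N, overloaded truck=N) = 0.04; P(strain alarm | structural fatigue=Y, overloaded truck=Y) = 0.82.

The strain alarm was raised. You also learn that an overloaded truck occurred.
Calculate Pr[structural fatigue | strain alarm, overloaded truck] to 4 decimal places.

Sum P(strain alarm|·) weighted by the priors over both values of structural fatigue:
  P(strain alarm | overloaded truck) = 0.55*0.715 + 0.82*0.285
        = 0.393250 + 0.233700 = 0.626950
Configurations with structural fatigue contribute 0.233700, so
  P(structural fatigue | strain alarm, overloaded truck) = 0.233700 / 0.626950 ≈ 0.3728

Pr[structural fatigue | strain alarm, overloaded truck] ≈ 0.3728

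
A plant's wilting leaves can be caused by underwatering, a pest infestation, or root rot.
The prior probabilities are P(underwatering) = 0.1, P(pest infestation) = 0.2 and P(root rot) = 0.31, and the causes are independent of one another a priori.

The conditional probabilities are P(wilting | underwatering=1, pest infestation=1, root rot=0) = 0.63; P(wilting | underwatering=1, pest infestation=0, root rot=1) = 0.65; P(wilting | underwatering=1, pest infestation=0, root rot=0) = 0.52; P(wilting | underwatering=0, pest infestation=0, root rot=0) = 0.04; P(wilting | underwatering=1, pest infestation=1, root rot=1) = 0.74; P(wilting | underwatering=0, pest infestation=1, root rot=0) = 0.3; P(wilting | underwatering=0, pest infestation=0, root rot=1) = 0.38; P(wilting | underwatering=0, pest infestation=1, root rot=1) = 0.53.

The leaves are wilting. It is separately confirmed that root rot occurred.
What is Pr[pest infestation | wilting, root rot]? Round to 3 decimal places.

Pr[pest infestation | wilting, root rot] ≈ 0.253

Weight on pest infestation=true, given the evidence: 0.095400 + 0.014800 = 0.110200
Denominator P(wilting | root rot): 0.38*0.9*0.8 + 0.53*0.9*0.2 + 0.65*0.1*0.8 + 0.74*0.1*0.2 = 0.435800
P(pest infestation | wilting, root rot) = 0.110200/0.435800 ≈ 0.253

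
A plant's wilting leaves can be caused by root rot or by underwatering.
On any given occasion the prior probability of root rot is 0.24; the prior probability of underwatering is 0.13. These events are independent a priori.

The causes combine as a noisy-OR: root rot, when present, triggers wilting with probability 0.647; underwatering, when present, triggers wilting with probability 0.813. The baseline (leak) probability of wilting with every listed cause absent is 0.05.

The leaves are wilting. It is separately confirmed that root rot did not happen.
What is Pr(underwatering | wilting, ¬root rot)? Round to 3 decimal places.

Under noisy-OR, P(wilting | causes) = 1 − (1−0.05)·∏(1−qᵢ) over the active causes.
For the numerator, keep only underwatering=true terms: 0.82235×0.13 = 0.106906
Denominator P(wilting | ¬root rot): 0.05×0.87 + 0.82235×0.13 = 0.150406
P(underwatering | wilting, ¬root rot) = 0.106906/0.150406 ≈ 0.711

Pr(underwatering | wilting, ¬root rot) ≈ 0.711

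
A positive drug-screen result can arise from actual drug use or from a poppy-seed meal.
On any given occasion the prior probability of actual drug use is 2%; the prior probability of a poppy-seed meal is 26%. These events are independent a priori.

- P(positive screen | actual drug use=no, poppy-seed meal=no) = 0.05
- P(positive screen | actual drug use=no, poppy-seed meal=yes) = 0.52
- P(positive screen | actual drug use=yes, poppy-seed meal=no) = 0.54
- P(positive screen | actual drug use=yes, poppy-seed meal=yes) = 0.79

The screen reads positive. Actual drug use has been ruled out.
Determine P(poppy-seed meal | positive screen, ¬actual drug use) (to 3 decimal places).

Sum P(positive screen|·) weighted by the priors over both values of poppy-seed meal:
  P(positive screen | ¬actual drug use) = 0.05×0.74 + 0.52×0.26
        = 0.037000 + 0.135200 = 0.172200
Keeping only the poppy-seed meal-present terms gives 0.135200, so
  P(poppy-seed meal | positive screen, ¬actual drug use) = 0.135200 / 0.172200 ≈ 0.785

P(poppy-seed meal | positive screen, ¬actual drug use) ≈ 0.785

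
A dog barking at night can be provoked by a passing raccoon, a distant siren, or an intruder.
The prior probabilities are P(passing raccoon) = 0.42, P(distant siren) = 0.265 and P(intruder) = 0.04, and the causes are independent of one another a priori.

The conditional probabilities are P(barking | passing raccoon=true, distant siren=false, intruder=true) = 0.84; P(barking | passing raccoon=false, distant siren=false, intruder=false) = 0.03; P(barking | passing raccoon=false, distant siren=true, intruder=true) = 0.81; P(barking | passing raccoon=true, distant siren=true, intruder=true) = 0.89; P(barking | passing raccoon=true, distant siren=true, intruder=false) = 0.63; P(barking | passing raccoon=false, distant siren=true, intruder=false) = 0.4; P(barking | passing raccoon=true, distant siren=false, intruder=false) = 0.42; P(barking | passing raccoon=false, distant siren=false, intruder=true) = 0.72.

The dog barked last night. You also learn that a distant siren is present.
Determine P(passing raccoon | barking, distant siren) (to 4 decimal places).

P(passing raccoon | barking, distant siren) ≈ 0.5269

For the numerator, keep only passing raccoon=true terms: 0.254016 + 0.014952 = 0.268968
Normalizer over all consistent configurations: 0.4×0.58×0.96 + 0.81×0.58×0.04 + 0.63×0.42×0.96 + 0.89×0.42×0.04 = 0.510480
Posterior = 0.268968 / 0.510480 ≈ 0.5269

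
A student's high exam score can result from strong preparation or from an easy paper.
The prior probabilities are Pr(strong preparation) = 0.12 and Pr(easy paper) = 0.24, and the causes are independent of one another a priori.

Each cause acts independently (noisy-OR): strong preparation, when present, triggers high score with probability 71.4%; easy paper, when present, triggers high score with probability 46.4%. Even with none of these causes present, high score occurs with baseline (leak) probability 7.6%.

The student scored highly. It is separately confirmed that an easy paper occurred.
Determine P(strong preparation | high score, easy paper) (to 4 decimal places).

P(strong preparation | high score, easy paper) ≈ 0.1882

Under noisy-OR, P(high score | causes) = 1 − (1−0.076)·∏(1−qᵢ) over the active causes.
P(high score | easy paper) = 0.504736×0.88 + 0.858354×0.12 = 0.444168 + 0.103002 = 0.547170
The strong preparation-present share is 0.858354×0.12 = 0.103002.
P(strong preparation | high score, easy paper) = 0.103002 / 0.547170 ≈ 0.1882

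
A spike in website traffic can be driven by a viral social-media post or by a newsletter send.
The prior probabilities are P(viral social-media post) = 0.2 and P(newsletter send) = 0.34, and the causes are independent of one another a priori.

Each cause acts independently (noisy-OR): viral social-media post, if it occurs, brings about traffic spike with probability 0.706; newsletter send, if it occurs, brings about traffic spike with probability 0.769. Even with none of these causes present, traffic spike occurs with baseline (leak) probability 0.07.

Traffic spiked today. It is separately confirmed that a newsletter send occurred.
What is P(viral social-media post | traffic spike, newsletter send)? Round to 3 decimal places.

P(viral social-media post | traffic spike, newsletter send) ≈ 0.230

Under noisy-OR, P(traffic spike | causes) = 1 − (1−0.07)·∏(1−qᵢ) over the active causes.
Numerator (weight on configurations with viral social-media post): 0.93684×0.2 = 0.187368
The normalizing constant is 0.78517×0.8 + 0.93684×0.2 = 0.815504
P(viral social-media post | traffic spike, newsletter send) = 0.187368/0.815504 ≈ 0.230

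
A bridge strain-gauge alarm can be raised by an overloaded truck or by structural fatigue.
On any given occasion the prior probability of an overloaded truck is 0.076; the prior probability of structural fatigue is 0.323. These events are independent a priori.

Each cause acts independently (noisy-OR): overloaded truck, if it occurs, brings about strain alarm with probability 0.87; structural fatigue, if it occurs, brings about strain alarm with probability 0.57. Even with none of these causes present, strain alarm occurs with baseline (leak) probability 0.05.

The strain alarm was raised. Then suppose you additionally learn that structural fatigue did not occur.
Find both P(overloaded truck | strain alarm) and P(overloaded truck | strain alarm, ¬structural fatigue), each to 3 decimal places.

Under noisy-OR, P(strain alarm | causes) = 1 − (1−0.05)·∏(1−qᵢ) over the active causes.
Numerator (weight on configurations with overloaded truck): 0.045098 + 0.023244 = 0.068342
Normalizer over all consistent configurations: 0.05·0.924·0.677 + 0.5915·0.924·0.323 + 0.8765·0.076·0.677 + 0.946895·0.076·0.323 = 0.276153
P(overloaded truck | strain alarm) = 0.068342/0.276153 ≈ 0.247

Now condition on the additional information:
P(strain alarm | ¬structural fatigue) = 0.05·0.924 + 0.8765·0.076 = 0.046200 + 0.066614 = 0.112814
The overloaded truck-present share is 0.8765·0.076 = 0.066614.
So P(overloaded truck | strain alarm, ¬structural fatigue) = 0.066614/0.112814 ≈ 0.590.

P(overloaded truck | strain alarm) ≈ 0.247; P(overloaded truck | strain alarm, ¬structural fatigue) ≈ 0.590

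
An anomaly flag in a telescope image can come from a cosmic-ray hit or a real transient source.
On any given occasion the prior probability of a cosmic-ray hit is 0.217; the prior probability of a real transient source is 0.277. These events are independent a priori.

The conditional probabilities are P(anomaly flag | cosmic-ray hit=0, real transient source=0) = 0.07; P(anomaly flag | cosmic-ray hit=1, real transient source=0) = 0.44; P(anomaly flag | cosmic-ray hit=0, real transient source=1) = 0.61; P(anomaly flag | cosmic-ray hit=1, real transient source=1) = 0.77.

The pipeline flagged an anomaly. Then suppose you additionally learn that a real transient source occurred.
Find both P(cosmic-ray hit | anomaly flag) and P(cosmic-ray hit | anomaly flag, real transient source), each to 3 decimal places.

Sum P(anomaly flag|·) weighted by the priors over the 4 (cosmic-ray hit, real transient source) configurations:
  P(anomaly flag) = 0.07×0.783×0.723 + 0.61×0.783×0.277 + 0.44×0.217×0.723 + 0.77×0.217×0.277
        = 0.039628 + 0.132304 + 0.069032 + 0.046284 = 0.287248
Keeping only the cosmic-ray hit-present terms gives 0.115316, so
  P(cosmic-ray hit | anomaly flag) = 0.115316 / 0.287248 ≈ 0.401

Now also conditioning on real transient source=true:
P(anomaly flag | real transient source) = 0.61·0.783 + 0.77·0.217 = 0.477630 + 0.167090 = 0.644720
The cosmic-ray hit-present share is 0.77·0.217 = 0.167090.
Hence the posterior is 0.167090/0.644720 ≈ 0.259.

P(cosmic-ray hit | anomaly flag) ≈ 0.401; P(cosmic-ray hit | anomaly flag, real transient source) ≈ 0.259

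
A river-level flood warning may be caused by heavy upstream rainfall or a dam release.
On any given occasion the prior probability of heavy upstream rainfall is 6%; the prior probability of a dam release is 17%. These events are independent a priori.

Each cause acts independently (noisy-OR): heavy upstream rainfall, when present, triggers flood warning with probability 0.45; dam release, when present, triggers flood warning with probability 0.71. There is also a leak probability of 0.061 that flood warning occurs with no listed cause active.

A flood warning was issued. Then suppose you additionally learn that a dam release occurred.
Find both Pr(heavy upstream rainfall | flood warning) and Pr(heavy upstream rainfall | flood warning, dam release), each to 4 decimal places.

Pr(heavy upstream rainfall | flood warning) ≈ 0.1666; Pr(heavy upstream rainfall | flood warning, dam release) ≈ 0.0694

Under noisy-OR, P(flood warning | causes) = 1 − (1−0.061)·∏(1−qᵢ) over the active causes.
P(flood warning) = 0.061*0.94*0.83 + 0.72769*0.94*0.17 + 0.48355*0.06*0.83 + 0.850229*0.06*0.17 = 0.047592 + 0.116285 + 0.024081 + 0.008672 = 0.196630
The heavy upstream rainfall-present share is 0.024081 + 0.008672 = 0.032753.
So P(heavy upstream rainfall | flood warning) = 0.032753/0.196630 ≈ 0.1666.

With the extra evidence:
By total probability over both values of heavy upstream rainfall:
  P(flood warning | dam release) = 0.72769·0.94 + 0.850229·0.06
        = 0.684029 + 0.051014 = 0.735043
The terms with heavy upstream rainfall present sum to 0.051014, so
  P(heavy upstream rainfall | flood warning, dam release) = 0.051014 / 0.735043 ≈ 0.0694
The drop from 0.1666 to 0.0694 is the explaining-away (discounting) effect.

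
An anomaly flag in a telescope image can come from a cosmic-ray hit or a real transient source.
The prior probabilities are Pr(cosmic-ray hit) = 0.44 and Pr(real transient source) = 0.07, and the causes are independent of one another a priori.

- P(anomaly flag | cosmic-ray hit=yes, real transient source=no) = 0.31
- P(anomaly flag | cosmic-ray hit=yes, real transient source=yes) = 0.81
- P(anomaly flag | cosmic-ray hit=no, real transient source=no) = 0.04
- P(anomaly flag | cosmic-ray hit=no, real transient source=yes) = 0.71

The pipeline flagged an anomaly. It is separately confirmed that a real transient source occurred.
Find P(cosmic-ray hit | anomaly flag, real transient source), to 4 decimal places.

P(anomaly flag | real transient source) = 0.71*0.56 + 0.81*0.44 = 0.397600 + 0.356400 = 0.754000
Restricting to configurations with cosmic-ray hit present: 0.81*0.44 = 0.356400.
P(cosmic-ray hit | anomaly flag, real transient source) = 0.356400 / 0.754000 ≈ 0.4727

P(cosmic-ray hit | anomaly flag, real transient source) ≈ 0.4727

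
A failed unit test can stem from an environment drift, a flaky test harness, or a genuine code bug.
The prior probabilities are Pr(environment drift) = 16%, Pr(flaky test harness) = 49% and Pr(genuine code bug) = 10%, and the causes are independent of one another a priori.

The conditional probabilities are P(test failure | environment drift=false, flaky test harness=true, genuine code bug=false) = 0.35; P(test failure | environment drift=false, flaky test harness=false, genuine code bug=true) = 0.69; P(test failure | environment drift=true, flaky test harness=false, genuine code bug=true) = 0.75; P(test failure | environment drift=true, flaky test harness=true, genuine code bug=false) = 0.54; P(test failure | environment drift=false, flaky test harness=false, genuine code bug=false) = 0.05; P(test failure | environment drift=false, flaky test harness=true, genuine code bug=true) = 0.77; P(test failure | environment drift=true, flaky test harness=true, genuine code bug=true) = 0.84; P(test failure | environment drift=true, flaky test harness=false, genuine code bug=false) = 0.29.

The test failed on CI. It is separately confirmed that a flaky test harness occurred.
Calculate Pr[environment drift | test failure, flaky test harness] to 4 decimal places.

Pr[environment drift | test failure, flaky test harness] ≈ 0.2169

Sum P(test failure|·) weighted by the priors over the 4 (environment drift, genuine code bug) configurations:
  P(test failure | flaky test harness) = 0.35×0.84×0.9 + 0.77×0.84×0.1 + 0.54×0.16×0.9 + 0.84×0.16×0.1
        = 0.264600 + 0.064680 + 0.077760 + 0.013440 = 0.420480
Configurations with environment drift contribute 0.091200, so
  P(environment drift | test failure, flaky test harness) = 0.091200 / 0.420480 ≈ 0.2169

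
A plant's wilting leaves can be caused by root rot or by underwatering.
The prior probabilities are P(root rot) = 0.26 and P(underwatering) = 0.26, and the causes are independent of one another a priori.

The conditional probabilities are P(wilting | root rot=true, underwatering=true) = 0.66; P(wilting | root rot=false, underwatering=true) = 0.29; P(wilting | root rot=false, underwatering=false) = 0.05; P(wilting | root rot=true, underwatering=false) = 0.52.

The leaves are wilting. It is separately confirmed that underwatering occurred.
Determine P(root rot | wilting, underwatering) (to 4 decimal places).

P(wilting | underwatering) = 0.29·0.74 + 0.66·0.26 = 0.214600 + 0.171600 = 0.386200
Of this, 0.171600 comes from 0.66·0.26 (the root rot=true cases).
So P(root rot | wilting, underwatering) = 0.171600/0.386200 ≈ 0.4443.

P(root rot | wilting, underwatering) ≈ 0.4443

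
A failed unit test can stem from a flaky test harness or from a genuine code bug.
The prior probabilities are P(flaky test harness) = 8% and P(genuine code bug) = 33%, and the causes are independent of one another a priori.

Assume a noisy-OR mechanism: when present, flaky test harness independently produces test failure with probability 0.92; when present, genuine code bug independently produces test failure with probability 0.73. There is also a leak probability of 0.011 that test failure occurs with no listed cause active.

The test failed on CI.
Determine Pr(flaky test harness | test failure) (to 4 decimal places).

Pr(flaky test harness | test failure) ≈ 0.2469

Under noisy-OR, P(test failure | causes) = 1 − (1−0.011)·∏(1−qᵢ) over the active causes.
By total probability over the 4 (flaky test harness, genuine code bug) configurations:
  P(test failure) = 0.011·0.92·0.67 + 0.73297·0.92·0.33 + 0.92088·0.08·0.67 + 0.978638·0.08·0.33
        = 0.006780 + 0.222530 + 0.049359 + 0.025836 = 0.304505
Keeping only the flaky test harness-present terms gives 0.075195, so
  P(flaky test harness | test failure) = 0.075195 / 0.304505 ≈ 0.2469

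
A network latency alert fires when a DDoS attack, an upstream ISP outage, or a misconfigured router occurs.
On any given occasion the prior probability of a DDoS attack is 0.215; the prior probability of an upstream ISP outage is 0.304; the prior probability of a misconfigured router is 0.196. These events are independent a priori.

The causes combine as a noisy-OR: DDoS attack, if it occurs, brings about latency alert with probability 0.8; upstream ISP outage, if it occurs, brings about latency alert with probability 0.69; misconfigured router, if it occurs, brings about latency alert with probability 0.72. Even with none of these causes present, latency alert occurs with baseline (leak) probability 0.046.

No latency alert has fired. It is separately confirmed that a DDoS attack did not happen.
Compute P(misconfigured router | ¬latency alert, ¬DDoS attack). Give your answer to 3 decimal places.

Under noisy-OR, P(latency alert | causes) = 1 − (1−0.046)·∏(1−qᵢ) over the active causes.
P(¬latency alert | ¬DDoS attack) = 0.954·0.696·0.804 + 0.26712·0.696·0.196 + 0.29574·0.304·0.804 + 0.082807·0.304·0.196 = 0.533843 + 0.036439 + 0.072284 + 0.004934 = 0.647500
The misconfigured router-present share is 0.036439 + 0.004934 = 0.041373.
Hence the posterior is 0.041373/0.647500 ≈ 0.064.

P(misconfigured router | ¬latency alert, ¬DDoS attack) ≈ 0.064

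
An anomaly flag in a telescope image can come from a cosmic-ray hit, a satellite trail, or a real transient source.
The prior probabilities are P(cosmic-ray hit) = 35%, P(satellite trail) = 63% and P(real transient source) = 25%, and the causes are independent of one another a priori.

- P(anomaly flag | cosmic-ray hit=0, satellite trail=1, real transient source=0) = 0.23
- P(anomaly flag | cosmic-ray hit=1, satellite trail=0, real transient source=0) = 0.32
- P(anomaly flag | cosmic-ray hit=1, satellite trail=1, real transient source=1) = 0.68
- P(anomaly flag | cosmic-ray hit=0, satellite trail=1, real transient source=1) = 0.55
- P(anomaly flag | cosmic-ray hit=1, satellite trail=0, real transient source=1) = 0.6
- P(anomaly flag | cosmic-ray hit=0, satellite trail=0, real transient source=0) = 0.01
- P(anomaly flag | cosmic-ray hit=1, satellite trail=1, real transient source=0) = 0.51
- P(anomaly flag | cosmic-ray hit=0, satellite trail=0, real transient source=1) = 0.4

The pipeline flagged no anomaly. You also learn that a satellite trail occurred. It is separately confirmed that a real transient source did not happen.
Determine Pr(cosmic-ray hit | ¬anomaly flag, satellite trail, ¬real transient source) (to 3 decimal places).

Pr(cosmic-ray hit | ¬anomaly flag, satellite trail, ¬real transient source) ≈ 0.255

Weight on cosmic-ray hit=true, given the evidence: 0.49*0.35 = 0.171500
Denominator P(¬anomaly flag | satellite trail, ¬real transient source): 0.77*0.65 + 0.49*0.35 = 0.672000
Posterior = 0.171500 / 0.672000 ≈ 0.255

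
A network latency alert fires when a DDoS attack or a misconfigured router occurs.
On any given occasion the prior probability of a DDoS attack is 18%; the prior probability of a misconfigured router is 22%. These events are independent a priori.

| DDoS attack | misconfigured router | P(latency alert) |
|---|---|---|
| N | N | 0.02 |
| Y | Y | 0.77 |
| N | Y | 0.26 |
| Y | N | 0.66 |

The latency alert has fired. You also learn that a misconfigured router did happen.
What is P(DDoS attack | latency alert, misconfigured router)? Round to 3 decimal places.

Sum P(latency alert|·) weighted by the priors over both values of DDoS attack:
  P(latency alert | misconfigured router) = 0.26×0.82 + 0.77×0.18
        = 0.213200 + 0.138600 = 0.351800
The terms with DDoS attack present sum to 0.138600, so
  P(DDoS attack | latency alert, misconfigured router) = 0.138600 / 0.351800 ≈ 0.394

P(DDoS attack | latency alert, misconfigured router) ≈ 0.394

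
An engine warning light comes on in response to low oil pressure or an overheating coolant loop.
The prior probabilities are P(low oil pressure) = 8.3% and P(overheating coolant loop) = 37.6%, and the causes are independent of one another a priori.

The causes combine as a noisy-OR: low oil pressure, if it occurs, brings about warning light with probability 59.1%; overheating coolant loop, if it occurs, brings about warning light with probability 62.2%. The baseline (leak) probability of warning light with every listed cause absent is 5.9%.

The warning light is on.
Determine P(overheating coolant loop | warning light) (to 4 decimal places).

Under noisy-OR, P(warning light | causes) = 1 − (1−0.059)·∏(1−qᵢ) over the active causes.
For the numerator, keep only overheating coolant loop=true terms: 0.222150 + 0.026668 = 0.248818
Normalizer over all consistent configurations: 0.059·0.917·0.624 + 0.644302·0.917·0.376 + 0.615131·0.083·0.624 + 0.85452·0.083·0.376 = 0.314437
P(overheating coolant loop | warning light) = 0.248818/0.314437 ≈ 0.7913

P(overheating coolant loop | warning light) ≈ 0.7913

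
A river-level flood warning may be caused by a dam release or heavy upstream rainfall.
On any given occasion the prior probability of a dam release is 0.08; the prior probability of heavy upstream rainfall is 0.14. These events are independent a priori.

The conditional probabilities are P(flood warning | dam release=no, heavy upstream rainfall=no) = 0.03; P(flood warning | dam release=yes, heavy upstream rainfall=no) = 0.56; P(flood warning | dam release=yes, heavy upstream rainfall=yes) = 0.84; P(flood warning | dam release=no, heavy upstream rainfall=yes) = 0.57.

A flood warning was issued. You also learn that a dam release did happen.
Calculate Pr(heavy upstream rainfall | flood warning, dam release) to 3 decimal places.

For the numerator, keep only heavy upstream rainfall=true terms: 0.84·0.14 = 0.117600
The normalizing constant is 0.56·0.86 + 0.84·0.14 = 0.599200
Posterior = 0.117600 / 0.599200 ≈ 0.196

Pr(heavy upstream rainfall | flood warning, dam release) ≈ 0.196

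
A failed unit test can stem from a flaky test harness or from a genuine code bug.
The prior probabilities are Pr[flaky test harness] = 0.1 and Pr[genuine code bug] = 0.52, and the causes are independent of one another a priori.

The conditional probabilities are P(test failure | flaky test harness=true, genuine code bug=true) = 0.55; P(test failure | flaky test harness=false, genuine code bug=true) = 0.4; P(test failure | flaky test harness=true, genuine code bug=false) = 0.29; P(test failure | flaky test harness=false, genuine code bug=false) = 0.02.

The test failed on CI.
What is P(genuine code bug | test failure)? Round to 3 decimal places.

Weight on genuine code bug=true, given the evidence: 0.187200 + 0.028600 = 0.215800
The normalizing constant is 0.02×0.9×0.48 + 0.4×0.9×0.52 + 0.29×0.1×0.48 + 0.55×0.1×0.52 = 0.238360
Posterior = 0.215800 / 0.238360 ≈ 0.905

P(genuine code bug | test failure) ≈ 0.905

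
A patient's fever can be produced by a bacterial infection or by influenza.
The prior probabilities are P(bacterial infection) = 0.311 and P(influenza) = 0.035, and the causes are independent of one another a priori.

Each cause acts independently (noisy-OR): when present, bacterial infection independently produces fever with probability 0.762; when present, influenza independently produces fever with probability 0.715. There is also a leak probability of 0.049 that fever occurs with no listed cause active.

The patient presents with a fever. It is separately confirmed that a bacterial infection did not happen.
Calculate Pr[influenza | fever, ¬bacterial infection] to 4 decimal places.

Pr[influenza | fever, ¬bacterial infection] ≈ 0.3505

Under noisy-OR, P(fever | causes) = 1 − (1−0.049)·∏(1−qᵢ) over the active causes.
Sum P(fever|·) weighted by the priors over both values of influenza:
  P(fever | ¬bacterial infection) = 0.049*0.965 + 0.728965*0.035
        = 0.047285 + 0.025514 = 0.072799
Keeping only the influenza-present terms gives 0.025514, so
  P(influenza | fever, ¬bacterial infection) = 0.025514 / 0.072799 ≈ 0.3505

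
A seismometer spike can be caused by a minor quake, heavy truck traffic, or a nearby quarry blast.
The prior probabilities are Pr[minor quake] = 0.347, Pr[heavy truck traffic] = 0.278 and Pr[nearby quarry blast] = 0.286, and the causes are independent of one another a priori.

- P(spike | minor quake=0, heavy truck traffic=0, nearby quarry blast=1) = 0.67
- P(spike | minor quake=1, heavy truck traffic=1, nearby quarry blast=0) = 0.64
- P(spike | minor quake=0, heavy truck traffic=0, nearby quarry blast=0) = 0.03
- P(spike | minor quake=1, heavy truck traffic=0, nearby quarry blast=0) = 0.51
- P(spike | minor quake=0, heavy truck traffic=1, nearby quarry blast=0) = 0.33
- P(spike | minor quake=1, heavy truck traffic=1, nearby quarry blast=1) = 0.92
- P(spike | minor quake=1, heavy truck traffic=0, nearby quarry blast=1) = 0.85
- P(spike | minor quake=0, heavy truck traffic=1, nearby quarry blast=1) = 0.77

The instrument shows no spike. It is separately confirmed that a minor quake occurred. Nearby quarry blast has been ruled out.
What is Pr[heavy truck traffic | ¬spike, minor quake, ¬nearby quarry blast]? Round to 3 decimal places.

Numerator (weight on configurations with heavy truck traffic): 0.36·0.278 = 0.100080
Normalizer over all consistent configurations: 0.49·0.722 + 0.36·0.278 = 0.453860
P(heavy truck traffic | ¬spike, minor quake, ¬nearby quarry blast) = 0.100080/0.453860 ≈ 0.221

Pr[heavy truck traffic | ¬spike, minor quake, ¬nearby quarry blast] ≈ 0.221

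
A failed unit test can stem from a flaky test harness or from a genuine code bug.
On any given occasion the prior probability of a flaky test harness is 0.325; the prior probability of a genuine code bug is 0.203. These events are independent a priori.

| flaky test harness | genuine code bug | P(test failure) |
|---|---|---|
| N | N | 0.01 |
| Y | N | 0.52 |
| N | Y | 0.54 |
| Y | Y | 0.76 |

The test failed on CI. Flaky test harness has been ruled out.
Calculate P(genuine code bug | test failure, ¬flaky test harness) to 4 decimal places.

P(genuine code bug | test failure, ¬flaky test harness) ≈ 0.9322

Sum P(test failure|·) weighted by the priors over both values of genuine code bug:
  P(test failure | ¬flaky test harness) = 0.01*0.797 + 0.54*0.203
        = 0.007970 + 0.109620 = 0.117590
Keeping only the genuine code bug-present terms gives 0.109620, so
  P(genuine code bug | test failure, ¬flaky test harness) = 0.109620 / 0.117590 ≈ 0.9322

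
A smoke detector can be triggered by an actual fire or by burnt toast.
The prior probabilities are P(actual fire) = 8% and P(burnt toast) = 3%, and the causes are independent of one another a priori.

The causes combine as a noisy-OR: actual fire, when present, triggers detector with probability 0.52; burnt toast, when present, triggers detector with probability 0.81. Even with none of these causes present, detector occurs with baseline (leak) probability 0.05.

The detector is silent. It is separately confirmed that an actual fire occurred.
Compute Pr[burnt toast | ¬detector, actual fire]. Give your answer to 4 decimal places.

Pr[burnt toast | ¬detector, actual fire] ≈ 0.0058

Under noisy-OR, P(detector | causes) = 1 − (1−0.05)·∏(1−qᵢ) over the active causes.
Sum P(¬detector|·) weighted by the priors over both values of burnt toast:
  P(¬detector | actual fire) = 0.456×0.97 + 0.08664×0.03
        = 0.442320 + 0.002599 = 0.444919
Keeping only the burnt toast-present terms gives 0.002599, so
  P(burnt toast | ¬detector, actual fire) = 0.002599 / 0.444919 ≈ 0.0058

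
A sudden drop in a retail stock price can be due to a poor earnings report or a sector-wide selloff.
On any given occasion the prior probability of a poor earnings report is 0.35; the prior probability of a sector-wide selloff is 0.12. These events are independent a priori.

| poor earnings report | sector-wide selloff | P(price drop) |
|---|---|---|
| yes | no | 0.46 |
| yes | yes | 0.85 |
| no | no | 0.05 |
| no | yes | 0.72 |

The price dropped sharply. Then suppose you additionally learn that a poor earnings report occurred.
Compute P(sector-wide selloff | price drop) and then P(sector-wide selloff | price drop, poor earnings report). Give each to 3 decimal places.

Weight on sector-wide selloff=true, given the evidence: 0.056160 + 0.035700 = 0.091860
The normalizing constant is 0.05·0.65·0.88 + 0.72·0.65·0.12 + 0.46·0.35·0.88 + 0.85·0.35·0.12 = 0.262140
P(sector-wide selloff | price drop) = 0.091860/0.262140 ≈ 0.350

Now condition on the additional information:
By total probability over both values of sector-wide selloff:
  P(price drop | poor earnings report) = 0.46·0.88 + 0.85·0.12
        = 0.404800 + 0.102000 = 0.506800
The terms with sector-wide selloff present sum to 0.102000, so
  P(sector-wide selloff | price drop, poor earnings report) = 0.102000 / 0.506800 ≈ 0.201

P(sector-wide selloff | price drop) ≈ 0.350; P(sector-wide selloff | price drop, poor earnings report) ≈ 0.201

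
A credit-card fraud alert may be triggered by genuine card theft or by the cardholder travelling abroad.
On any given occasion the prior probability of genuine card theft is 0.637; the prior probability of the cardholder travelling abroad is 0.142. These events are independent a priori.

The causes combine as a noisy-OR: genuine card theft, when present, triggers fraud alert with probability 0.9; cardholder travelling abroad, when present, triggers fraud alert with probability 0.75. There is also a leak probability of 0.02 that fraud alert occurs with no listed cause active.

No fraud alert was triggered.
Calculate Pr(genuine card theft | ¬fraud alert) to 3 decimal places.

Pr(genuine card theft | ¬fraud alert) ≈ 0.149

Under noisy-OR, P(fraud alert | causes) = 1 − (1−0.02)·∏(1−qᵢ) over the active causes.
P(¬fraud alert) = 0.98*0.363*0.858 + 0.245*0.363*0.142 + 0.098*0.637*0.858 + 0.0245*0.637*0.142 = 0.305225 + 0.012629 + 0.053562 + 0.002216 = 0.373632
Of this, 0.055778 comes from 0.053562 + 0.002216 (the genuine card theft=true cases).
P(genuine card theft | ¬fraud alert) = 0.055778 / 0.373632 ≈ 0.149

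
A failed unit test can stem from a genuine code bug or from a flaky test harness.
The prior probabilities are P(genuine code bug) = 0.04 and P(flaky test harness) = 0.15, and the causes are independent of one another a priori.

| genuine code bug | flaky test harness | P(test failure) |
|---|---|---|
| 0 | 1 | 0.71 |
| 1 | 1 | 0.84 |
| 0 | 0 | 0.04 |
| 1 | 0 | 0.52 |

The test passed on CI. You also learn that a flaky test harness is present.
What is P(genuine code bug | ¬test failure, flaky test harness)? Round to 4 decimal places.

P(genuine code bug | ¬test failure, flaky test harness) ≈ 0.0225

Numerator (weight on configurations with genuine code bug): 0.16·0.04 = 0.006400
Normalizer over all consistent configurations: 0.29·0.96 + 0.16·0.04 = 0.284800
P(genuine code bug | ¬test failure, flaky test harness) = 0.006400/0.284800 ≈ 0.0225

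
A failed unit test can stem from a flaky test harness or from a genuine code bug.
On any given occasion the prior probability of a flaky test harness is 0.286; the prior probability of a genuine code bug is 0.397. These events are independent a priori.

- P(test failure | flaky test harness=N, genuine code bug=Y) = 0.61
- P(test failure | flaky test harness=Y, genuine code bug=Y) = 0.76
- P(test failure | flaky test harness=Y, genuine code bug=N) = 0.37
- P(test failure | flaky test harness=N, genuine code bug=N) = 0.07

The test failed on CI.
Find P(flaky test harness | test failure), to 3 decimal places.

P(flaky test harness | test failure) ≈ 0.425

P(test failure) = 0.07*0.714*0.603 + 0.61*0.714*0.397 + 0.37*0.286*0.603 + 0.76*0.286*0.397 = 0.030138 + 0.172909 + 0.063809 + 0.086292 = 0.353148
The flaky test harness-present share is 0.063809 + 0.086292 = 0.150101.
Hence the posterior is 0.150101/0.353148 ≈ 0.425.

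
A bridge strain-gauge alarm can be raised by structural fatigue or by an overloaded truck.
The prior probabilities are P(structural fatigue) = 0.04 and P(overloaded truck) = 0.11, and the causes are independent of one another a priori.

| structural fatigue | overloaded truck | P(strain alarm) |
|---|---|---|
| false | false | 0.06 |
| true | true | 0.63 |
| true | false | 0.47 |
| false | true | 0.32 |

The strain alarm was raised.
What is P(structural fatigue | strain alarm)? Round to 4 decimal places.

P(structural fatigue | strain alarm) ≈ 0.1865

Weight on structural fatigue=true, given the evidence: 0.016732 + 0.002772 = 0.019504
Denominator P(strain alarm): 0.06×0.96×0.89 + 0.32×0.96×0.11 + 0.47×0.04×0.89 + 0.63×0.04×0.11 = 0.104560
Posterior = 0.019504 / 0.104560 ≈ 0.1865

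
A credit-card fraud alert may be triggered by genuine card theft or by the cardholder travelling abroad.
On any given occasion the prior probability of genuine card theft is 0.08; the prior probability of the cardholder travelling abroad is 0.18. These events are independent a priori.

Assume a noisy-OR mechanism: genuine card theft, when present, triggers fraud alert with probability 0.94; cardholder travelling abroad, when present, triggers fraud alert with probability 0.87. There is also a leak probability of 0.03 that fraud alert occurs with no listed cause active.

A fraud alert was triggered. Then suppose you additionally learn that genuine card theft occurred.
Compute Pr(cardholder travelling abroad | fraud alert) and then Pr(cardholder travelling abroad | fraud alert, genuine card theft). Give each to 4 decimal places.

Under noisy-OR, P(fraud alert | causes) = 1 − (1−0.03)·∏(1−qᵢ) over the active causes.
P(fraud alert) = 0.03×0.92×0.82 + 0.8739×0.92×0.18 + 0.9418×0.08×0.82 + 0.992434×0.08×0.18 = 0.022632 + 0.144718 + 0.061782 + 0.014291 = 0.243423
The cardholder travelling abroad-present share is 0.144718 + 0.014291 = 0.159009.
Hence the posterior is 0.159009/0.243423 ≈ 0.6532.

Now condition on the additional information:
P(fraud alert | genuine card theft) = 0.9418×0.82 + 0.992434×0.18 = 0.772276 + 0.178638 = 0.950914
The cardholder travelling abroad-present share is 0.992434×0.18 = 0.178638.
Hence the posterior is 0.178638/0.950914 ≈ 0.1879.
The drop from 0.6532 to 0.1879 is the explaining-away (discounting) effect.

Pr(cardholder travelling abroad | fraud alert) ≈ 0.6532; Pr(cardholder travelling abroad | fraud alert, genuine card theft) ≈ 0.1879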